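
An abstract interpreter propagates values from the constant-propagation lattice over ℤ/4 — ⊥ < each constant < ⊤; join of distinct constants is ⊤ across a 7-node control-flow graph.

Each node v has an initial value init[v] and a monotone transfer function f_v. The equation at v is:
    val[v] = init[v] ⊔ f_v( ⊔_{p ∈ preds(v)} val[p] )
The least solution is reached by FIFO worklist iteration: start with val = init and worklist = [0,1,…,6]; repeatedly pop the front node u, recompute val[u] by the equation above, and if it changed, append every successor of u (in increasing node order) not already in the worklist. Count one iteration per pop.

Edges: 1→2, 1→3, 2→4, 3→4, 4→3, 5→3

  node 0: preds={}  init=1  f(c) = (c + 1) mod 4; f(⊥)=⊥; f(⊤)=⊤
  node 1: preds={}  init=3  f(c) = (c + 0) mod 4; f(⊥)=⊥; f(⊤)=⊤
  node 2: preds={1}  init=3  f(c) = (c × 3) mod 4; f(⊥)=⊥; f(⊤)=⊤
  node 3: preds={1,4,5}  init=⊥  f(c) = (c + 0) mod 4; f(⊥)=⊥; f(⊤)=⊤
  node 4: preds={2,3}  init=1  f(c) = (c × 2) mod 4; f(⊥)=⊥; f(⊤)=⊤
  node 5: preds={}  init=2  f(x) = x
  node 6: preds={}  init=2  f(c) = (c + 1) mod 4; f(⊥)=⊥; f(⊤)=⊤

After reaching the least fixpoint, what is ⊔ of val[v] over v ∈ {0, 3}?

⊤

Iteration log — 8 steps:
  step 1. node 0  ⊔preds=⊥  new=1  stable
  step 2. node 1  ⊔preds=⊥  new=3  stable
  step 3. node 2  ⊔preds=3  new=⊤  old=3  +wl: 
  step 4. node 3  ⊔preds=⊤  new=⊤  old=⊥  +wl: 
  step 5. node 4  ⊔preds=⊤  new=⊤  old=1  +wl: 3
  step 6. node 5  ⊔preds=⊥  new=2  stable
  step 7. node 6  ⊔preds=⊥  new=2  stable
  step 8. node 3  ⊔preds=⊤  new=⊤  stable

Least fixpoint reached:
  node 0: 1
  node 1: 3
  node 2: ⊤
  node 3: ⊤
  node 4: ⊤
  node 5: 2
  node 6: 2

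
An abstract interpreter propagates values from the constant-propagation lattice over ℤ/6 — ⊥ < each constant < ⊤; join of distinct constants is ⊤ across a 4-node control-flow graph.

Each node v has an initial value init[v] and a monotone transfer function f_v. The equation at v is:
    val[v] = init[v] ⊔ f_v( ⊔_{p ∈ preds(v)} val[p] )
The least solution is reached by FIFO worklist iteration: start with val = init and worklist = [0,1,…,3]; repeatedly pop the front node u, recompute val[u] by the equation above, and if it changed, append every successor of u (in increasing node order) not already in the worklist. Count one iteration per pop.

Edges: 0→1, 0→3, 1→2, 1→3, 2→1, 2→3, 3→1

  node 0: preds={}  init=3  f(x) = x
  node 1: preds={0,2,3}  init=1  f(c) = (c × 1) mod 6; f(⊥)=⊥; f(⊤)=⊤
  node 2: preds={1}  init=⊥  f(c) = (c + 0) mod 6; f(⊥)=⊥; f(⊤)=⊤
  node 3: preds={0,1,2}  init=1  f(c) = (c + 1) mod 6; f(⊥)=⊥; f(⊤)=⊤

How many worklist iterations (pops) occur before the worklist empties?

Trace (5 dequeues):
  [1] u=0 | in ⊥ | out 3 | ==
  [2] u=1 | in ⊤ | out ⊤ | prev 1 | push {}
  [3] u=2 | in ⊤ | out ⊤ | prev ⊥ | push {1}
  [4] u=3 | in ⊤ | out ⊤ | prev 1 | push {}
  [5] u=1 | in ⊤ | out ⊤ | ==

Converged values:
  [0] 3
  [1] ⊤
  [2] ⊤
  [3] ⊤

5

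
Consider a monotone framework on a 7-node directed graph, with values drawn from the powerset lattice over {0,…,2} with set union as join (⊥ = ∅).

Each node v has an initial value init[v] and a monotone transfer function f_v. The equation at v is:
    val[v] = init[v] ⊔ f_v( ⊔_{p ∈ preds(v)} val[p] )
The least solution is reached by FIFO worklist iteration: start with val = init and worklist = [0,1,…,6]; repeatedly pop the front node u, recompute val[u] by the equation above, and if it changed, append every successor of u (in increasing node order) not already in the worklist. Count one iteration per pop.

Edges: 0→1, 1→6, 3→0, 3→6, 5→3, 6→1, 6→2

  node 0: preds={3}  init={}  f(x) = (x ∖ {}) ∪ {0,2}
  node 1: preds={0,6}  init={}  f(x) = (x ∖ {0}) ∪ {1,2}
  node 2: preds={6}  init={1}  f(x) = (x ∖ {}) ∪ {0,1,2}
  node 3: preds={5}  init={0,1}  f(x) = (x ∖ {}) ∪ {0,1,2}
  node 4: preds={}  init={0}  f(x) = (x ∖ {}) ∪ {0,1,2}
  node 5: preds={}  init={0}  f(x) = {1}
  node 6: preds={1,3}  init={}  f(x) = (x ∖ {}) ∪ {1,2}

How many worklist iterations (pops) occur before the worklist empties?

11

Iteration log — 11 steps:
  step 1. node 0  ⊔preds={0,1}  new={0,1,2}  old={}  +wl: 
  step 2. node 1  ⊔preds={0,1,2}  new={1,2}  old={}  +wl: 
  step 3. node 2  ⊔preds={}  new={0,1,2}  old={1}  +wl: 
  step 4. node 3  ⊔preds={0}  new={0,1,2}  old={0,1}  +wl: 0
  step 5. node 4  ⊔preds={}  new={0,1,2}  old={0}  +wl: 
  step 6. node 5  ⊔preds={}  new={0,1}  old={0}  +wl: 3
  step 7. node 6  ⊔preds={0,1,2}  new={0,1,2}  old={}  +wl: 1,2
  step 8. node 0  ⊔preds={0,1,2}  new={0,1,2}  stable
  step 9. node 3  ⊔preds={0,1}  new={0,1,2}  stable
  step 10. node 1  ⊔preds={0,1,2}  new={1,2}  stable
  step 11. node 2  ⊔preds={0,1,2}  new={0,1,2}  stable

Least fixpoint reached:
  node 0: {0,1,2}
  node 1: {1,2}
  node 2: {0,1,2}
  node 3: {0,1,2}
  node 4: {0,1,2}
  node 5: {0,1}
  node 6: {0,1,2}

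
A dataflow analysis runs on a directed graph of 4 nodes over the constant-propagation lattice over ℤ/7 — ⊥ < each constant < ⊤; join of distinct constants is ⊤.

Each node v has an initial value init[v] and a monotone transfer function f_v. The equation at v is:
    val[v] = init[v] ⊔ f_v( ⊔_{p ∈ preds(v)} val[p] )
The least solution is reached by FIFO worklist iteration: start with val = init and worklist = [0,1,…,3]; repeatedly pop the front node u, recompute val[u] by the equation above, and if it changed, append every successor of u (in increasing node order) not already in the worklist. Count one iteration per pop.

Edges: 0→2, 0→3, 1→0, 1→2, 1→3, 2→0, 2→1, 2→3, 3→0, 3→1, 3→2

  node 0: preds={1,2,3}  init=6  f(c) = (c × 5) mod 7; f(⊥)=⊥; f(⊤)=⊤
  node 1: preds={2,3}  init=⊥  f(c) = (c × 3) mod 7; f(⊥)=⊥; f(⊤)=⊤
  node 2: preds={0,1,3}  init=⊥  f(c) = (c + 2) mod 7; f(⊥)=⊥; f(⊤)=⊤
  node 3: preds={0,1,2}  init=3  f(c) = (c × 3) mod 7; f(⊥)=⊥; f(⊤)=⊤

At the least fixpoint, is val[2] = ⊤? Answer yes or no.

Iteration log — 9 steps:
  step 1. node 0  ⊔preds=3  new=⊤  old=6  +wl: 
  step 2. node 1  ⊔preds=3  new=2  old=⊥  +wl: 0
  step 3. node 2  ⊔preds=⊤  new=⊤  old=⊥  +wl: 1
  step 4. node 3  ⊔preds=⊤  new=⊤  old=3  +wl: 2
  step 5. node 0  ⊔preds=⊤  new=⊤  stable
  step 6. node 1  ⊔preds=⊤  new=⊤  old=2  +wl: 0,3
  step 7. node 2  ⊔preds=⊤  new=⊤  stable
  step 8. node 0  ⊔preds=⊤  new=⊤  stable
  step 9. node 3  ⊔preds=⊤  new=⊤  stable

Least fixpoint reached:
  node 0: ⊤
  node 1: ⊤
  node 2: ⊤
  node 3: ⊤

yes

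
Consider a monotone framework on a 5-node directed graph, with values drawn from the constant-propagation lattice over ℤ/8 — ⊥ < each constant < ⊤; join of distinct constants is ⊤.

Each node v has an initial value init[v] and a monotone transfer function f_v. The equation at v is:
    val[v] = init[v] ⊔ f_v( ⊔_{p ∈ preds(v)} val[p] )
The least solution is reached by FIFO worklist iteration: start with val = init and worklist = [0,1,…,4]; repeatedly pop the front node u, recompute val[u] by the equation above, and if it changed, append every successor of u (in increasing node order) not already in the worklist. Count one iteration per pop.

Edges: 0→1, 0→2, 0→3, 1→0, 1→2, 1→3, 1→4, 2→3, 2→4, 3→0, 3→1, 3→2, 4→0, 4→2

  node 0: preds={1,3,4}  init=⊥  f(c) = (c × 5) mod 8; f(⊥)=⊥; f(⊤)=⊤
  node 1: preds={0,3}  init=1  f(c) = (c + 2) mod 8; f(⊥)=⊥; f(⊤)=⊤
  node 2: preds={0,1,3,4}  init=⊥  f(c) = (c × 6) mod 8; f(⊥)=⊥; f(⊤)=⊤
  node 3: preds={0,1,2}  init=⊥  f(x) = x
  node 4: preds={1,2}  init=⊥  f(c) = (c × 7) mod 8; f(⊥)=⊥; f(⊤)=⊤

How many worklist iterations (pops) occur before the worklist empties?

9

Worklist (9 pops):
  #1 pop 0: in=1 → 5 (was ⊥); enqueue []
  #2 pop 1: in=5 → ⊤ (was 1); enqueue [0]
  #3 pop 2: in=⊤ → ⊤ (was ⊥); enqueue []
  #4 pop 3: in=⊤ → ⊤ (was ⊥); enqueue [1,2]
  #5 pop 4: in=⊤ → ⊤ (was ⊥); enqueue []
  #6 pop 0: in=⊤ → ⊤ (was 5); enqueue [3]
  #7 pop 1: in=⊤ → ⊤ (no change)
  #8 pop 2: in=⊤ → ⊤ (no change)
  #9 pop 3: in=⊤ → ⊤ (no change)

Fixpoint:
  val[0] = ⊤
  val[1] = ⊤
  val[2] = ⊤
  val[3] = ⊤
  val[4] = ⊤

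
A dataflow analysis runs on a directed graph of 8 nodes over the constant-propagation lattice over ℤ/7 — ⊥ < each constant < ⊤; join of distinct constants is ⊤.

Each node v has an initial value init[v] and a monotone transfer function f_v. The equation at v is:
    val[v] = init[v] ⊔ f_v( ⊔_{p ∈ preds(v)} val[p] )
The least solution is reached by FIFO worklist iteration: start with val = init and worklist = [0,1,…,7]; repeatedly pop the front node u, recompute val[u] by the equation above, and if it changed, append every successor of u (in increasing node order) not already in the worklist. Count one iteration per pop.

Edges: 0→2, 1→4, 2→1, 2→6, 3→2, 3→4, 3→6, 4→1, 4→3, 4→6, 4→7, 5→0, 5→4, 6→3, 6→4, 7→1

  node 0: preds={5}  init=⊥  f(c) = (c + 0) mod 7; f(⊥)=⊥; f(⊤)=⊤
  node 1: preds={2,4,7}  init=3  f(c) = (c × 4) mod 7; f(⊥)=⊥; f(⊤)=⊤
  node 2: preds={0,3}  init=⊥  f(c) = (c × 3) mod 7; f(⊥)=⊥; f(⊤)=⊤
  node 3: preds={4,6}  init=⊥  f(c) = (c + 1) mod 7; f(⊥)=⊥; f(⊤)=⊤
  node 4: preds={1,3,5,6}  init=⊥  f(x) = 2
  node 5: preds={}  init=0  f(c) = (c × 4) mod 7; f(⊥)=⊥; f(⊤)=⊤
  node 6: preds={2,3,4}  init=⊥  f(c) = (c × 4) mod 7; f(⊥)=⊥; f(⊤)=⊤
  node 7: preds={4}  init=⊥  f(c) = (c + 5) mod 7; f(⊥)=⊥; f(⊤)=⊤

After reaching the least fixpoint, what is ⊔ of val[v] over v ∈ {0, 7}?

0

Trace (14 dequeues):
  [1] u=0 | in 0 | out 0 | prev ⊥ | push {}
  [2] u=1 | in ⊥ | out 3 | ==
  [3] u=2 | in 0 | out 0 | prev ⊥ | push {1}
  [4] u=3 | in ⊥ | out ⊥ | ==
  [5] u=4 | in ⊤ | out 2 | prev ⊥ | push {3}
  [6] u=5 | in ⊥ | out 0 | ==
  [7] u=6 | in ⊤ | out ⊤ | prev ⊥ | push {4}
  [8] u=7 | in 2 | out 0 | prev ⊥ | push {}
  [9] u=1 | in ⊤ | out ⊤ | prev 3 | push {}
  [10] u=3 | in ⊤ | out ⊤ | prev ⊥ | push {2,6}
  [11] u=4 | in ⊤ | out 2 | ==
  [12] u=2 | in ⊤ | out ⊤ | prev 0 | push {1}
  [13] u=6 | in ⊤ | out ⊤ | ==
  [14] u=1 | in ⊤ | out ⊤ | ==

Converged values:
  [0] 0
  [1] ⊤
  [2] ⊤
  [3] ⊤
  [4] 2
  [5] 0
  [6] ⊤
  [7] 0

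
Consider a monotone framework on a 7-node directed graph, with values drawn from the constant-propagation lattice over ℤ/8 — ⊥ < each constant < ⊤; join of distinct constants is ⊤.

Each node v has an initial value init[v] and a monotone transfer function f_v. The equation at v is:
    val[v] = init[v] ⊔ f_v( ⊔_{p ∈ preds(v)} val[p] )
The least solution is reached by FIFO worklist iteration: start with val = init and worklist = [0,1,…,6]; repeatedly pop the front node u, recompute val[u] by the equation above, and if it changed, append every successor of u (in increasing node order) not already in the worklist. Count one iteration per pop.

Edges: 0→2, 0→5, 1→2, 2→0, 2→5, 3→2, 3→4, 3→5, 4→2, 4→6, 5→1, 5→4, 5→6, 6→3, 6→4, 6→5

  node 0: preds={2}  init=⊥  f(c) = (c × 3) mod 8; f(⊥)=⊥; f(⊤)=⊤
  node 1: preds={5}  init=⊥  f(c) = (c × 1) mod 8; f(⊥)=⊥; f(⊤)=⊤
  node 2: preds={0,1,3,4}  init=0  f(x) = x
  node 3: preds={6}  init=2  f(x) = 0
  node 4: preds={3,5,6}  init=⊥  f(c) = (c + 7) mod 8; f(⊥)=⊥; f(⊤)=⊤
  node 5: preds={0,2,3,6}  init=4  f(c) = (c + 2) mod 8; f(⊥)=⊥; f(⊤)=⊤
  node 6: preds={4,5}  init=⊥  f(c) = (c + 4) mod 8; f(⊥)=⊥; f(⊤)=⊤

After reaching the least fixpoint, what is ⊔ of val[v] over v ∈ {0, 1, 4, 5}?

Trace (14 dequeues):
  [1] u=0 | in 0 | out 0 | prev ⊥ | push {}
  [2] u=1 | in 4 | out 4 | prev ⊥ | push {}
  [3] u=2 | in ⊤ | out ⊤ | prev 0 | push {0}
  [4] u=3 | in ⊥ | out ⊤ | prev 2 | push {2}
  [5] u=4 | in ⊤ | out ⊤ | prev ⊥ | push {}
  [6] u=5 | in ⊤ | out ⊤ | prev 4 | push {1,4}
  [7] u=6 | in ⊤ | out ⊤ | prev ⊥ | push {3,5}
  [8] u=0 | in ⊤ | out ⊤ | prev 0 | push {}
  [9] u=2 | in ⊤ | out ⊤ | ==
  [10] u=1 | in ⊤ | out ⊤ | prev 4 | push {2}
  [11] u=4 | in ⊤ | out ⊤ | ==
  [12] u=3 | in ⊤ | out ⊤ | ==
  [13] u=5 | in ⊤ | out ⊤ | ==
  [14] u=2 | in ⊤ | out ⊤ | ==

Converged values:
  [0] ⊤
  [1] ⊤
  [2] ⊤
  [3] ⊤
  [4] ⊤
  [5] ⊤
  [6] ⊤

⊤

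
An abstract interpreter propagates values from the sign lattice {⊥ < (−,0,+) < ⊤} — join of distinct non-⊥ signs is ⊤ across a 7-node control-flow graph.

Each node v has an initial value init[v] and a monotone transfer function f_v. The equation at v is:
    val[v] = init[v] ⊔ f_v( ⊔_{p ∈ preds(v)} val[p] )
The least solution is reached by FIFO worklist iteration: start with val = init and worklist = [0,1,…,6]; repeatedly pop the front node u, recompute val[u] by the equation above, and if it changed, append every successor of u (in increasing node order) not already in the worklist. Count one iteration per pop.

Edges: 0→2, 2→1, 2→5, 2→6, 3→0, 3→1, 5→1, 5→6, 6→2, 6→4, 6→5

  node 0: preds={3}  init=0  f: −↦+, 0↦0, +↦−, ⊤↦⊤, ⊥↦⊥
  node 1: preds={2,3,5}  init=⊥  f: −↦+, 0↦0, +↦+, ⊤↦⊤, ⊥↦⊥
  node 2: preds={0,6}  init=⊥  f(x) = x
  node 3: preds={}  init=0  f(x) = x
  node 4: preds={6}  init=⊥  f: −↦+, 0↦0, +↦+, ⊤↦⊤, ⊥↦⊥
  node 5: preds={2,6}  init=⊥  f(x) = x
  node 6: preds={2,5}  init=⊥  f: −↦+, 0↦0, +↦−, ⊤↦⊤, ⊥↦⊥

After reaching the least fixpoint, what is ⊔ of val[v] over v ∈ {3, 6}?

0

Trace (11 dequeues):
  [1] u=0 | in 0 | out 0 | ==
  [2] u=1 | in 0 | out 0 | prev ⊥ | push {}
  [3] u=2 | in 0 | out 0 | prev ⊥ | push {1}
  [4] u=3 | in ⊥ | out 0 | ==
  [5] u=4 | in ⊥ | out ⊥ | ==
  [6] u=5 | in 0 | out 0 | prev ⊥ | push {}
  [7] u=6 | in 0 | out 0 | prev ⊥ | push {2,4,5}
  [8] u=1 | in 0 | out 0 | ==
  [9] u=2 | in 0 | out 0 | ==
  [10] u=4 | in 0 | out 0 | prev ⊥ | push {}
  [11] u=5 | in 0 | out 0 | ==

Converged values:
  [0] 0
  [1] 0
  [2] 0
  [3] 0
  [4] 0
  [5] 0
  [6] 0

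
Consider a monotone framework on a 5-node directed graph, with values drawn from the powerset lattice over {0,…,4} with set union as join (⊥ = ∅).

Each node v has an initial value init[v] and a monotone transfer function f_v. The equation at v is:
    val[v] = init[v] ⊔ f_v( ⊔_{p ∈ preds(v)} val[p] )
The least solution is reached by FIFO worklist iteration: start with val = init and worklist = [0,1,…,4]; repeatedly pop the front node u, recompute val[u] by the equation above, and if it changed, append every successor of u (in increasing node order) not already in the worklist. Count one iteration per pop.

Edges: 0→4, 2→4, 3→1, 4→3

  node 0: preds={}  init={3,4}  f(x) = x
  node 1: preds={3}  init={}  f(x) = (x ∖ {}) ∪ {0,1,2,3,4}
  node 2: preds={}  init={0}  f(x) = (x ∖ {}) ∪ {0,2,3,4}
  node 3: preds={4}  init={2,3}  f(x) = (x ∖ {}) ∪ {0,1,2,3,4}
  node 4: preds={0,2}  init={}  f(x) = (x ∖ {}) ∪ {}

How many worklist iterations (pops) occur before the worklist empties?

7

Iteration log — 7 steps:
  step 1. node 0  ⊔preds={}  new={3,4}  stable
  step 2. node 1  ⊔preds={2,3}  new={0,1,2,3,4}  old={}  +wl: 
  step 3. node 2  ⊔preds={}  new={0,2,3,4}  old={0}  +wl: 
  step 4. node 3  ⊔preds={}  new={0,1,2,3,4}  old={2,3}  +wl: 1
  step 5. node 4  ⊔preds={0,2,3,4}  new={0,2,3,4}  old={}  +wl: 3
  step 6. node 1  ⊔preds={0,1,2,3,4}  new={0,1,2,3,4}  stable
  step 7. node 3  ⊔preds={0,2,3,4}  new={0,1,2,3,4}  stable

Least fixpoint reached:
  node 0: {3,4}
  node 1: {0,1,2,3,4}
  node 2: {0,2,3,4}
  node 3: {0,1,2,3,4}
  node 4: {0,2,3,4}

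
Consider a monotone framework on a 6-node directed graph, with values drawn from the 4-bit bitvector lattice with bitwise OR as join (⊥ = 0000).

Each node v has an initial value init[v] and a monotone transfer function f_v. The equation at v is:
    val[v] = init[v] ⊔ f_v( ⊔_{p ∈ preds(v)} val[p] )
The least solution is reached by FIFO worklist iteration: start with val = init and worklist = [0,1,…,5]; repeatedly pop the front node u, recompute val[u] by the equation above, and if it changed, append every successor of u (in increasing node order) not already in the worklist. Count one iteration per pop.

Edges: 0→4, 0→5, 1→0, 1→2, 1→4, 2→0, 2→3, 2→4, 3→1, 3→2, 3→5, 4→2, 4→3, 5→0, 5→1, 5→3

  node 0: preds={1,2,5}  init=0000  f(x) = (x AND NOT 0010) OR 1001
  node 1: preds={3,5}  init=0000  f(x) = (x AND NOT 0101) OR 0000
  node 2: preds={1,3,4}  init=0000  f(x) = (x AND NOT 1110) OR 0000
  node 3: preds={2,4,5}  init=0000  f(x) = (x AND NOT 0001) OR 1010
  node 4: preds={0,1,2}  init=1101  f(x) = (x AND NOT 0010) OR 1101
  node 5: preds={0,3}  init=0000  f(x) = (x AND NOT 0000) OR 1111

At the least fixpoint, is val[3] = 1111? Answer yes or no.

no

Trace (13 dequeues):
  [1] u=0 | in 0000 | out 1001 | prev 0000 | push {}
  [2] u=1 | in 0000 | out 0000 | ==
  [3] u=2 | in 1101 | out 0001 | prev 0000 | push {0}
  [4] u=3 | in 1101 | out 1110 | prev 0000 | push {1,2}
  [5] u=4 | in 1001 | out 1101 | ==
  [6] u=5 | in 1111 | out 1111 | prev 0000 | push {3}
  [7] u=0 | in 1111 | out 1101 | prev 1001 | push {4,5}
  [8] u=1 | in 1111 | out 1010 | prev 0000 | push {0}
  [9] u=2 | in 1111 | out 0001 | ==
  [10] u=3 | in 1111 | out 1110 | ==
  [11] u=4 | in 1111 | out 1101 | ==
  [12] u=5 | in 1111 | out 1111 | ==
  [13] u=0 | in 1111 | out 1101 | ==

Converged values:
  [0] 1101
  [1] 1010
  [2] 0001
  [3] 1110
  [4] 1101
  [5] 1111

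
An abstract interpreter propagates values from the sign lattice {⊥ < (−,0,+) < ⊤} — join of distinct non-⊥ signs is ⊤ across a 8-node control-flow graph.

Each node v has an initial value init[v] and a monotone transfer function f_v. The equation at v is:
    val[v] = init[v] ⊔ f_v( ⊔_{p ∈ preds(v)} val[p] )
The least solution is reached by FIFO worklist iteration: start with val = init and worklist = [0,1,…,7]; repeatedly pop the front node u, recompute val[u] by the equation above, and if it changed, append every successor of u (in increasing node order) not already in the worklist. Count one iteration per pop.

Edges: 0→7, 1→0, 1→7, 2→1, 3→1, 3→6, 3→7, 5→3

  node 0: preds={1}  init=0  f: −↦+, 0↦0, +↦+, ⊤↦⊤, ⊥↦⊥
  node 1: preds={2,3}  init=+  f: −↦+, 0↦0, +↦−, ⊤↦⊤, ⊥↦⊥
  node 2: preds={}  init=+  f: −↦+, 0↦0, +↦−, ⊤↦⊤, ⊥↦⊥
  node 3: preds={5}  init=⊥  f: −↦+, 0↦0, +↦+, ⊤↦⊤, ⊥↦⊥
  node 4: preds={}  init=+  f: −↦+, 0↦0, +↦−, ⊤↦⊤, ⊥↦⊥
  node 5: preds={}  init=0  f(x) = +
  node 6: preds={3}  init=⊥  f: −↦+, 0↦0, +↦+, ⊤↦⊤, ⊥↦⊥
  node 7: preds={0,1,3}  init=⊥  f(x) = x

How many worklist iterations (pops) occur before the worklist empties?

14

Trace (14 dequeues):
  [1] u=0 | in + | out ⊤ | prev 0 | push {}
  [2] u=1 | in + | out ⊤ | prev + | push {0}
  [3] u=2 | in ⊥ | out + | ==
  [4] u=3 | in 0 | out 0 | prev ⊥ | push {1}
  [5] u=4 | in ⊥ | out + | ==
  [6] u=5 | in ⊥ | out ⊤ | prev 0 | push {3}
  [7] u=6 | in 0 | out 0 | prev ⊥ | push {}
  [8] u=7 | in ⊤ | out ⊤ | prev ⊥ | push {}
  [9] u=0 | in ⊤ | out ⊤ | ==
  [10] u=1 | in ⊤ | out ⊤ | ==
  [11] u=3 | in ⊤ | out ⊤ | prev 0 | push {1,6,7}
  [12] u=1 | in ⊤ | out ⊤ | ==
  [13] u=6 | in ⊤ | out ⊤ | prev 0 | push {}
  [14] u=7 | in ⊤ | out ⊤ | ==

Converged values:
  [0] ⊤
  [1] ⊤
  [2] +
  [3] ⊤
  [4] +
  [5] ⊤
  [6] ⊤
  [7] ⊤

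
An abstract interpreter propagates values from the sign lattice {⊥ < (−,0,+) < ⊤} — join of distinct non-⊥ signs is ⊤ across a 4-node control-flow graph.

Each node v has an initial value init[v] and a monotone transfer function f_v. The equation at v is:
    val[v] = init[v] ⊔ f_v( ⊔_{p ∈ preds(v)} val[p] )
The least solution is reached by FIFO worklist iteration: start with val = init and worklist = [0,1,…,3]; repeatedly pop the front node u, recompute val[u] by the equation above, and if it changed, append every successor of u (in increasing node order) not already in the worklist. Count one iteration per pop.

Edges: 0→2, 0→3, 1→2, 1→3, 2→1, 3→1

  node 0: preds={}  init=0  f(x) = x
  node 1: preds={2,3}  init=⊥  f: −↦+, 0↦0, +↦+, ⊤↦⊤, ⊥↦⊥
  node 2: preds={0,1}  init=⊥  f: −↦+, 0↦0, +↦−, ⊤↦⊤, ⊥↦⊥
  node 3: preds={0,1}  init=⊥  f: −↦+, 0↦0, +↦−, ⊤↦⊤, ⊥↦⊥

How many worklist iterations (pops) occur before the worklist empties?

Trace (7 dequeues):
  [1] u=0 | in ⊥ | out 0 | ==
  [2] u=1 | in ⊥ | out ⊥ | ==
  [3] u=2 | in 0 | out 0 | prev ⊥ | push {1}
  [4] u=3 | in 0 | out 0 | prev ⊥ | push {}
  [5] u=1 | in 0 | out 0 | prev ⊥ | push {2,3}
  [6] u=2 | in 0 | out 0 | ==
  [7] u=3 | in 0 | out 0 | ==

Converged values:
  [0] 0
  [1] 0
  [2] 0
  [3] 0

7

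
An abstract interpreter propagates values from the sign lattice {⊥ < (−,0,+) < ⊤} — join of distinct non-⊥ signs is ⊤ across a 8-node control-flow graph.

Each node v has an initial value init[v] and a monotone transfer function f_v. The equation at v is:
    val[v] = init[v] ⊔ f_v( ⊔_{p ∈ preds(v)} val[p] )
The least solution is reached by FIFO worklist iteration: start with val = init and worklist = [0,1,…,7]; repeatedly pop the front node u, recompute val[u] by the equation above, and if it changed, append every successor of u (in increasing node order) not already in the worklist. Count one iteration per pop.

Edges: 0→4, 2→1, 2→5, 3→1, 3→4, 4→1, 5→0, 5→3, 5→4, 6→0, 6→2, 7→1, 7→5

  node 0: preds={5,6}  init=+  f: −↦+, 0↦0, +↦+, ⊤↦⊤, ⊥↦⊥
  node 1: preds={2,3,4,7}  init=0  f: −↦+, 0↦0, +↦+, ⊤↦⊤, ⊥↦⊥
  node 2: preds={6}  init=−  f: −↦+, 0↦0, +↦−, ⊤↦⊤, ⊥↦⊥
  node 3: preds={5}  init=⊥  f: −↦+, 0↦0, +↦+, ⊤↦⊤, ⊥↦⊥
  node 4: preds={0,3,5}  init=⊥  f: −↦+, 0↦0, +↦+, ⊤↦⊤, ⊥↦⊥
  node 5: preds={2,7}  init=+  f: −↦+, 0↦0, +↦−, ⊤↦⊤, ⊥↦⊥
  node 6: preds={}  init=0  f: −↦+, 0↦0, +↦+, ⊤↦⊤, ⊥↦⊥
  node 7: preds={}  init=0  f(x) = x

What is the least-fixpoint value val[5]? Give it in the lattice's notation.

⊤

Worklist (13 pops):
  #1 pop 0: in=⊤ → ⊤ (was +); enqueue []
  #2 pop 1: in=⊤ → ⊤ (was 0); enqueue []
  #3 pop 2: in=0 → ⊤ (was −); enqueue [1]
  #4 pop 3: in=+ → + (was ⊥); enqueue []
  #5 pop 4: in=⊤ → ⊤ (was ⊥); enqueue []
  #6 pop 5: in=⊤ → ⊤ (was +); enqueue [0,3,4]
  #7 pop 6: in=⊥ → 0 (no change)
  #8 pop 7: in=⊥ → 0 (no change)
  #9 pop 1: in=⊤ → ⊤ (no change)
  #10 pop 0: in=⊤ → ⊤ (no change)
  #11 pop 3: in=⊤ → ⊤ (was +); enqueue [1]
  #12 pop 4: in=⊤ → ⊤ (no change)
  #13 pop 1: in=⊤ → ⊤ (no change)

Fixpoint:
  val[0] = ⊤
  val[1] = ⊤
  val[2] = ⊤
  val[3] = ⊤
  val[4] = ⊤
  val[5] = ⊤
  val[6] = 0
  val[7] = 0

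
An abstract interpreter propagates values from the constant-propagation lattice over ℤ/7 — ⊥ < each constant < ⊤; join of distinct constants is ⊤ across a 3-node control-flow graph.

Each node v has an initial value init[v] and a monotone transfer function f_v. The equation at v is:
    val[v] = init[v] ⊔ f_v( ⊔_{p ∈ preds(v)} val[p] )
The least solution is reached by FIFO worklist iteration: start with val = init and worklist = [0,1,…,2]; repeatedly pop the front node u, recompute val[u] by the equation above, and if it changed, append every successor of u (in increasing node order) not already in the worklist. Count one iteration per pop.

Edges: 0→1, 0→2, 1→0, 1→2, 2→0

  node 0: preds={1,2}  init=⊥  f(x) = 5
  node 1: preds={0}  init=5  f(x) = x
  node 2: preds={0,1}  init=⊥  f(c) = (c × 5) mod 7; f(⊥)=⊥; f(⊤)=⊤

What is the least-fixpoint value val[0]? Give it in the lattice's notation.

5

Worklist (4 pops):
  #1 pop 0: in=5 → 5 (was ⊥); enqueue []
  #2 pop 1: in=5 → 5 (no change)
  #3 pop 2: in=5 → 4 (was ⊥); enqueue [0]
  #4 pop 0: in=⊤ → 5 (no change)

Fixpoint:
  val[0] = 5
  val[1] = 5
  val[2] = 4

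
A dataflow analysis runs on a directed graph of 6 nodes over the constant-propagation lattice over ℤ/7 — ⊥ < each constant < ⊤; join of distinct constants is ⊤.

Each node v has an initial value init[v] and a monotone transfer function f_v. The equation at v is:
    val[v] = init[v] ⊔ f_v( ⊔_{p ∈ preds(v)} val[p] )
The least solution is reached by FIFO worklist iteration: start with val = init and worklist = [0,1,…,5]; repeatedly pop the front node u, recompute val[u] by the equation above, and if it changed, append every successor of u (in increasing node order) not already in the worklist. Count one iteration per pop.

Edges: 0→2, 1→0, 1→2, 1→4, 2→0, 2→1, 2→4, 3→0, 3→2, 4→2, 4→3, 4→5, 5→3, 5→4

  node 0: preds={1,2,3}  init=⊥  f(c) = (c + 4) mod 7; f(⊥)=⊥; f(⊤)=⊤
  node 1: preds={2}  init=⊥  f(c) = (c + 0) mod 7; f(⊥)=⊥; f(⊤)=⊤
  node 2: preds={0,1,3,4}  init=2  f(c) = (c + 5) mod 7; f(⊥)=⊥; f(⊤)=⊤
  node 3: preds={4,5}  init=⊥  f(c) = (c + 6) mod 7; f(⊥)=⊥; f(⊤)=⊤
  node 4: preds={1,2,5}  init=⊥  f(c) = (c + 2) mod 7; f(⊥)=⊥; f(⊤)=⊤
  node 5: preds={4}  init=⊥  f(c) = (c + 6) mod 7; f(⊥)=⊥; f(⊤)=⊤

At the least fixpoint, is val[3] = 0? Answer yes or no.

Worklist (13 pops):
  #1 pop 0: in=2 → 6 (was ⊥); enqueue []
  #2 pop 1: in=2 → 2 (was ⊥); enqueue [0]
  #3 pop 2: in=⊤ → ⊤ (was 2); enqueue [1]
  #4 pop 3: in=⊥ → ⊥ (no change)
  #5 pop 4: in=⊤ → ⊤ (was ⊥); enqueue [2,3]
  #6 pop 5: in=⊤ → ⊤ (was ⊥); enqueue [4]
  #7 pop 0: in=⊤ → ⊤ (was 6); enqueue []
  #8 pop 1: in=⊤ → ⊤ (was 2); enqueue [0]
  #9 pop 2: in=⊤ → ⊤ (no change)
  #10 pop 3: in=⊤ → ⊤ (was ⊥); enqueue [2]
  #11 pop 4: in=⊤ → ⊤ (no change)
  #12 pop 0: in=⊤ → ⊤ (no change)
  #13 pop 2: in=⊤ → ⊤ (no change)

Fixpoint:
  val[0] = ⊤
  val[1] = ⊤
  val[2] = ⊤
  val[3] = ⊤
  val[4] = ⊤
  val[5] = ⊤

no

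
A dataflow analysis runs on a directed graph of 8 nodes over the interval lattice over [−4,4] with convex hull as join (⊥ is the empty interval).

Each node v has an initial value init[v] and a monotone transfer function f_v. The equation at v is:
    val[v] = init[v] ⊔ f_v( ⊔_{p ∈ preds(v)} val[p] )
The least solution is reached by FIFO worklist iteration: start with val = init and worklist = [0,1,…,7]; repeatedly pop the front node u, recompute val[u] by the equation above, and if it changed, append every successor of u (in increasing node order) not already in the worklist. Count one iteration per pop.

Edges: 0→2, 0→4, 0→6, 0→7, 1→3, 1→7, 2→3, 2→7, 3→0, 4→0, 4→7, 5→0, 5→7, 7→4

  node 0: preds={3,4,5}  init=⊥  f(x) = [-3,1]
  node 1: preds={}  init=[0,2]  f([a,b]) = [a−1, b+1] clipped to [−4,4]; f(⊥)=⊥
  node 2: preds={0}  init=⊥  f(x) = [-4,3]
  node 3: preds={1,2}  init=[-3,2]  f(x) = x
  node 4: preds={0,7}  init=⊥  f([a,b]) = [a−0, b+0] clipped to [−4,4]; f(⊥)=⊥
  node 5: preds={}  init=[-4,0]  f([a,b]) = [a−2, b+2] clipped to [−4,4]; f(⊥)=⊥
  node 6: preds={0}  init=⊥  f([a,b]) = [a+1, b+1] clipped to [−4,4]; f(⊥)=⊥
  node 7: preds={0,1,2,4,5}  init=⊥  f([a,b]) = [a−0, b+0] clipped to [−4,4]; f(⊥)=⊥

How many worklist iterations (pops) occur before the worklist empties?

Iteration log — 12 steps:
  step 1. node 0  ⊔preds=[-4,2]  new=[-3,1]  old=⊥  +wl: 
  step 2. node 1  ⊔preds=⊥  new=[0,2]  stable
  step 3. node 2  ⊔preds=[-3,1]  new=[-4,3]  old=⊥  +wl: 
  step 4. node 3  ⊔preds=[-4,3]  new=[-4,3]  old=[-3,2]  +wl: 0
  step 5. node 4  ⊔preds=[-3,1]  new=[-3,1]  old=⊥  +wl: 
  step 6. node 5  ⊔preds=⊥  new=[-4,0]  stable
  step 7. node 6  ⊔preds=[-3,1]  new=[-2,2]  old=⊥  +wl: 
  step 8. node 7  ⊔preds=[-4,3]  new=[-4,3]  old=⊥  +wl: 4
  step 9. node 0  ⊔preds=[-4,3]  new=[-3,1]  stable
  step 10. node 4  ⊔preds=[-4,3]  new=[-4,3]  old=[-3,1]  +wl: 0,7
  step 11. node 0  ⊔preds=[-4,3]  new=[-3,1]  stable
  step 12. node 7  ⊔preds=[-4,3]  new=[-4,3]  stable

Least fixpoint reached:
  node 0: [-3,1]
  node 1: [0,2]
  node 2: [-4,3]
  node 3: [-4,3]
  node 4: [-4,3]
  node 5: [-4,0]
  node 6: [-2,2]
  node 7: [-4,3]

12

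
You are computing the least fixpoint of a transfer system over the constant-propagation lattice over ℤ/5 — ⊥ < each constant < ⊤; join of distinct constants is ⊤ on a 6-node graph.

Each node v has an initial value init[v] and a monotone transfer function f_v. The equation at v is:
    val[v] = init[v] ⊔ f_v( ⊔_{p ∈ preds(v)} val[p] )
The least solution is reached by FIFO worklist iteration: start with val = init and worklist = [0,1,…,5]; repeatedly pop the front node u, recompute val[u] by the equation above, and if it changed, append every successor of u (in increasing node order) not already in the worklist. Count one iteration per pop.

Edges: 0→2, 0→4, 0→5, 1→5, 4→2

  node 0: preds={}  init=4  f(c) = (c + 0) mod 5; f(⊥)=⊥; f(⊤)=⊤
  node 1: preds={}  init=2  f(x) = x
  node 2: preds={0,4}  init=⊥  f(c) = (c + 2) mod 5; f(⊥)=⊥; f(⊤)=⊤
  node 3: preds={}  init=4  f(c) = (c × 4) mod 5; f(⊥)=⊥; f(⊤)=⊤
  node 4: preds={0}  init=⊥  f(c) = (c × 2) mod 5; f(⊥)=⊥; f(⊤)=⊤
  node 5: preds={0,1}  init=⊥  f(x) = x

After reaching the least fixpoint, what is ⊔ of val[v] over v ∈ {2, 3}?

⊤

Iteration log — 7 steps:
  step 1. node 0  ⊔preds=⊥  new=4  stable
  step 2. node 1  ⊔preds=⊥  new=2  stable
  step 3. node 2  ⊔preds=4  new=1  old=⊥  +wl: 
  step 4. node 3  ⊔preds=⊥  new=4  stable
  step 5. node 4  ⊔preds=4  new=3  old=⊥  +wl: 2
  step 6. node 5  ⊔preds=⊤  new=⊤  old=⊥  +wl: 
  step 7. node 2  ⊔preds=⊤  new=⊤  old=1  +wl: 

Least fixpoint reached:
  node 0: 4
  node 1: 2
  node 2: ⊤
  node 3: 4
  node 4: 3
  node 5: ⊤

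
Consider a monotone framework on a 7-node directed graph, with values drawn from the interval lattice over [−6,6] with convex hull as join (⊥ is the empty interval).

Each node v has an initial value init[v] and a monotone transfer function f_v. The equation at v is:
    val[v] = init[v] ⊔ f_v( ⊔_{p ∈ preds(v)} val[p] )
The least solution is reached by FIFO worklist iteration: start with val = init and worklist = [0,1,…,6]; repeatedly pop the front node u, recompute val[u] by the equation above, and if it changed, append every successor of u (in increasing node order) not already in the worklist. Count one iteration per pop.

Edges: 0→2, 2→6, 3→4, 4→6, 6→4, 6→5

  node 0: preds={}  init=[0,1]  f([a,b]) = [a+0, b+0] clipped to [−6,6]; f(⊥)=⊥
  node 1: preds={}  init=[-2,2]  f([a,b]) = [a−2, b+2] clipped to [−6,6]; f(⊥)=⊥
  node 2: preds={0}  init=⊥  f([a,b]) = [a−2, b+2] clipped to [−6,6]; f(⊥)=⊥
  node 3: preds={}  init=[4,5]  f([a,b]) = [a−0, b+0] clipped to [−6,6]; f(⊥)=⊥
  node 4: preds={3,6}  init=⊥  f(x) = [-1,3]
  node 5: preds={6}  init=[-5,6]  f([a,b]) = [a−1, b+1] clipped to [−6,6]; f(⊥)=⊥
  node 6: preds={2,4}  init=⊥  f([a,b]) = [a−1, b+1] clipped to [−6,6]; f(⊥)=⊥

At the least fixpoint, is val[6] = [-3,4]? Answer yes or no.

Worklist (9 pops):
  #1 pop 0: in=⊥ → [0,1] (no change)
  #2 pop 1: in=⊥ → [-2,2] (no change)
  #3 pop 2: in=[0,1] → [-2,3] (was ⊥); enqueue []
  #4 pop 3: in=⊥ → [4,5] (no change)
  #5 pop 4: in=[4,5] → [-1,3] (was ⊥); enqueue []
  #6 pop 5: in=⊥ → [-5,6] (no change)
  #7 pop 6: in=[-2,3] → [-3,4] (was ⊥); enqueue [4,5]
  #8 pop 4: in=[-3,5] → [-1,3] (no change)
  #9 pop 5: in=[-3,4] → [-5,6] (no change)

Fixpoint:
  val[0] = [0,1]
  val[1] = [-2,2]
  val[2] = [-2,3]
  val[3] = [4,5]
  val[4] = [-1,3]
  val[5] = [-5,6]
  val[6] = [-3,4]

yes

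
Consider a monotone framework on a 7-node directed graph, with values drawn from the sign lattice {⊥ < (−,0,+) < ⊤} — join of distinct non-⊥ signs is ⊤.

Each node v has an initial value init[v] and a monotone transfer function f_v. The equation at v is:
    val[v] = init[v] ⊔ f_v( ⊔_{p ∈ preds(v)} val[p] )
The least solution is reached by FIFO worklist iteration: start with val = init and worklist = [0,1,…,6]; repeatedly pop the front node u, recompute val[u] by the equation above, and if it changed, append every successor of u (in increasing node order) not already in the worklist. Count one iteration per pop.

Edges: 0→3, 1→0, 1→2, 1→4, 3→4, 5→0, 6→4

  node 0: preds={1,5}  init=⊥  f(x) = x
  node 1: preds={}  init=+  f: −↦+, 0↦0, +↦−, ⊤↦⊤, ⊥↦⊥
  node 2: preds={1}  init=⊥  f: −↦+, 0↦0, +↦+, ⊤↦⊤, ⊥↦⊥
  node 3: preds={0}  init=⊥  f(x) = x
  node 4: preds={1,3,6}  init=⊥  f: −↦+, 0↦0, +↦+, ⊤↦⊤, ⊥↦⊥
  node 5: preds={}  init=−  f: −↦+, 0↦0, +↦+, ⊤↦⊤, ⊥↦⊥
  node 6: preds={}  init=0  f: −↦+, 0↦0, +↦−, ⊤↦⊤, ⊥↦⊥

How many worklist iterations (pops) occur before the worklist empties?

Worklist (7 pops):
  #1 pop 0: in=⊤ → ⊤ (was ⊥); enqueue []
  #2 pop 1: in=⊥ → + (no change)
  #3 pop 2: in=+ → + (was ⊥); enqueue []
  #4 pop 3: in=⊤ → ⊤ (was ⊥); enqueue []
  #5 pop 4: in=⊤ → ⊤ (was ⊥); enqueue []
  #6 pop 5: in=⊥ → − (no change)
  #7 pop 6: in=⊥ → 0 (no change)

Fixpoint:
  val[0] = ⊤
  val[1] = +
  val[2] = +
  val[3] = ⊤
  val[4] = ⊤
  val[5] = −
  val[6] = 0

7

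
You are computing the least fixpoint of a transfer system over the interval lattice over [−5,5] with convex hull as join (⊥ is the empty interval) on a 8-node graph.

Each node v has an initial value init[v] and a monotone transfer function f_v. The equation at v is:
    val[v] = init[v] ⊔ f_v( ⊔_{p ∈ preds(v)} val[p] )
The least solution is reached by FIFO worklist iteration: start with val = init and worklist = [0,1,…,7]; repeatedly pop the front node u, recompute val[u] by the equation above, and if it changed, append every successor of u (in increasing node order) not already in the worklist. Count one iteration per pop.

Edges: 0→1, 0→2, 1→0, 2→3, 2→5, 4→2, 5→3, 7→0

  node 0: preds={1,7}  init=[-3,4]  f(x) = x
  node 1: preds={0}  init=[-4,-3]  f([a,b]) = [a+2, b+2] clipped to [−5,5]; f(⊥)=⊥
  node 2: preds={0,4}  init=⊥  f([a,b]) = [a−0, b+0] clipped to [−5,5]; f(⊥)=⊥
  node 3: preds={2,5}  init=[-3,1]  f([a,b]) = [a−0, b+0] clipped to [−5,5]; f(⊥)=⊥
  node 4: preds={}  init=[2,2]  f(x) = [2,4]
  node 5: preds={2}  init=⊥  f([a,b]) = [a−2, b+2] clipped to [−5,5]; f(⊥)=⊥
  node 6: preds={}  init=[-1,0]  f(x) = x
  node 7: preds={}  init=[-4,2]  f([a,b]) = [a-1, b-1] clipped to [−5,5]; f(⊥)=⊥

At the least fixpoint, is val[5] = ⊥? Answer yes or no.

no

Worklist (13 pops):
  #1 pop 0: in=[-4,2] → [-4,4] (was [-3,4]); enqueue []
  #2 pop 1: in=[-4,4] → [-4,5] (was [-4,-3]); enqueue [0]
  #3 pop 2: in=[-4,4] → [-4,4] (was ⊥); enqueue []
  #4 pop 3: in=[-4,4] → [-4,4] (was [-3,1]); enqueue []
  #5 pop 4: in=⊥ → [2,4] (was [2,2]); enqueue [2]
  #6 pop 5: in=[-4,4] → [-5,5] (was ⊥); enqueue [3]
  #7 pop 6: in=⊥ → [-1,0] (no change)
  #8 pop 7: in=⊥ → [-4,2] (no change)
  #9 pop 0: in=[-4,5] → [-4,5] (was [-4,4]); enqueue [1]
  #10 pop 2: in=[-4,5] → [-4,5] (was [-4,4]); enqueue [5]
  #11 pop 3: in=[-5,5] → [-5,5] (was [-4,4]); enqueue []
  #12 pop 1: in=[-4,5] → [-4,5] (no change)
  #13 pop 5: in=[-4,5] → [-5,5] (no change)

Fixpoint:
  val[0] = [-4,5]
  val[1] = [-4,5]
  val[2] = [-4,5]
  val[3] = [-5,5]
  val[4] = [2,4]
  val[5] = [-5,5]
  val[6] = [-1,0]
  val[7] = [-4,2]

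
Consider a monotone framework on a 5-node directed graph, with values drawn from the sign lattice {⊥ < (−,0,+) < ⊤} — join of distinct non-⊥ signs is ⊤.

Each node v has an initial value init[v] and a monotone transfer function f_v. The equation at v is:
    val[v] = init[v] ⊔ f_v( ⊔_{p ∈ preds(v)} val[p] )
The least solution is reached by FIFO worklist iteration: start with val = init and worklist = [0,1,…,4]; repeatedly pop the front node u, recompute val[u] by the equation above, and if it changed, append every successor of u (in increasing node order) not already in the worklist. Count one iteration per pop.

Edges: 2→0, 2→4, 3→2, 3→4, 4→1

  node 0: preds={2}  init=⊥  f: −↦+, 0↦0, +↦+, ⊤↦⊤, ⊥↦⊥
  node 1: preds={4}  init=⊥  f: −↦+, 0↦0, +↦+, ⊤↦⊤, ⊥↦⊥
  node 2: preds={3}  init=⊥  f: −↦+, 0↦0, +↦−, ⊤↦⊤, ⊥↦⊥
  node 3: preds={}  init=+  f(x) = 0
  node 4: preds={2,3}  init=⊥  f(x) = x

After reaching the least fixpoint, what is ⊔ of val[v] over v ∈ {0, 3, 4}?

Trace (10 dequeues):
  [1] u=0 | in ⊥ | out ⊥ | ==
  [2] u=1 | in ⊥ | out ⊥ | ==
  [3] u=2 | in + | out − | prev ⊥ | push {0}
  [4] u=3 | in ⊥ | out ⊤ | prev + | push {2}
  [5] u=4 | in ⊤ | out ⊤ | prev ⊥ | push {1}
  [6] u=0 | in − | out + | prev ⊥ | push {}
  [7] u=2 | in ⊤ | out ⊤ | prev − | push {0,4}
  [8] u=1 | in ⊤ | out ⊤ | prev ⊥ | push {}
  [9] u=0 | in ⊤ | out ⊤ | prev + | push {}
  [10] u=4 | in ⊤ | out ⊤ | ==

Converged values:
  [0] ⊤
  [1] ⊤
  [2] ⊤
  [3] ⊤
  [4] ⊤

⊤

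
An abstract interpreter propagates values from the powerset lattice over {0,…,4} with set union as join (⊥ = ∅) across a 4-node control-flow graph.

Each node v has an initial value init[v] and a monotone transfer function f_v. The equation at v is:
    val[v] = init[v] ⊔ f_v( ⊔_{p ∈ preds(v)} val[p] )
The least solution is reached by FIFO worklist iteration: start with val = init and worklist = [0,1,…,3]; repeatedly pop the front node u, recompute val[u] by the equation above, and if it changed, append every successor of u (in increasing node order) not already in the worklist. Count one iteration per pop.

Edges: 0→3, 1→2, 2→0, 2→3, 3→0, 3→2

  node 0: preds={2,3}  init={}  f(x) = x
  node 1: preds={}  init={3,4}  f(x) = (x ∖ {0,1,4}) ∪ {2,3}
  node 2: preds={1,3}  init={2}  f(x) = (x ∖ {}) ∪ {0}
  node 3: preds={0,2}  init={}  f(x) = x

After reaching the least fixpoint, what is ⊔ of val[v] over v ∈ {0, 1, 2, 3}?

{0,2,3,4}

Worklist (7 pops):
  #1 pop 0: in={2} → {2} (was {}); enqueue []
  #2 pop 1: in={} → {2,3,4} (was {3,4}); enqueue []
  #3 pop 2: in={2,3,4} → {0,2,3,4} (was {2}); enqueue [0]
  #4 pop 3: in={0,2,3,4} → {0,2,3,4} (was {}); enqueue [2]
  #5 pop 0: in={0,2,3,4} → {0,2,3,4} (was {2}); enqueue [3]
  #6 pop 2: in={0,2,3,4} → {0,2,3,4} (no change)
  #7 pop 3: in={0,2,3,4} → {0,2,3,4} (no change)

Fixpoint:
  val[0] = {0,2,3,4}
  val[1] = {2,3,4}
  val[2] = {0,2,3,4}
  val[3] = {0,2,3,4}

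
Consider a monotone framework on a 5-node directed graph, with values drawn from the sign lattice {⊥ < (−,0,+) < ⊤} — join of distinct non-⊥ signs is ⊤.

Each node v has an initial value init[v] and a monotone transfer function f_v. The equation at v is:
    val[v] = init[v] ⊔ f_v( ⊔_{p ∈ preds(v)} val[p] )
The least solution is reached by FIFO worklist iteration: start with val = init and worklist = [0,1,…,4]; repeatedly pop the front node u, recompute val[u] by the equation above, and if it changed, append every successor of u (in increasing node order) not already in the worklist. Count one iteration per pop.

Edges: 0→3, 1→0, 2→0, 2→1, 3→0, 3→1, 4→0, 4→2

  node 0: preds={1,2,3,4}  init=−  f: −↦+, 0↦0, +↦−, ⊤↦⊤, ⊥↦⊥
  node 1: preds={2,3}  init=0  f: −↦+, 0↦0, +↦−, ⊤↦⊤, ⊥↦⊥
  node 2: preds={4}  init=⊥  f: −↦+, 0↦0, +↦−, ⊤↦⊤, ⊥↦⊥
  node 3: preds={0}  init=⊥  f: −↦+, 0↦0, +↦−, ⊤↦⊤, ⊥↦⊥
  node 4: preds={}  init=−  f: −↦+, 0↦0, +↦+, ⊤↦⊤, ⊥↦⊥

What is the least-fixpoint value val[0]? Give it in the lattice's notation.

Worklist (8 pops):
  #1 pop 0: in=⊤ → ⊤ (was −); enqueue []
  #2 pop 1: in=⊥ → 0 (no change)
  #3 pop 2: in=− → + (was ⊥); enqueue [0,1]
  #4 pop 3: in=⊤ → ⊤ (was ⊥); enqueue []
  #5 pop 4: in=⊥ → − (no change)
  #6 pop 0: in=⊤ → ⊤ (no change)
  #7 pop 1: in=⊤ → ⊤ (was 0); enqueue [0]
  #8 pop 0: in=⊤ → ⊤ (no change)

Fixpoint:
  val[0] = ⊤
  val[1] = ⊤
  val[2] = +
  val[3] = ⊤
  val[4] = −

⊤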